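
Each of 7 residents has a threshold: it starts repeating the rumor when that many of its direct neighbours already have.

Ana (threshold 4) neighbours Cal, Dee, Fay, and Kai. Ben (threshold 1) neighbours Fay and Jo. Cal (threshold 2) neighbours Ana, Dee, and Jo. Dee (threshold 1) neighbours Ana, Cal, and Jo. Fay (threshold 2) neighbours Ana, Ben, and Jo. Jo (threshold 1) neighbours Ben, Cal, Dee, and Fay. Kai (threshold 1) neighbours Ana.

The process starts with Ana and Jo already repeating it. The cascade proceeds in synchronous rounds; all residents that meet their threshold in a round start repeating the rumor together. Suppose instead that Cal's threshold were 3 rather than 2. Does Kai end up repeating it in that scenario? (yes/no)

With Cal's threshold at 3:
Round 1 — Ana, Jo start repeating the rumor (initial).
Round 2 — checking thresholds:
  Ben: 1 of 2 neighbours ≥ 1, starts repeating the rumor.
  Cal: 2 of 3 neighbours < 3, holds.
  Dee: 2 of 3 neighbours ≥ 1, starts repeating the rumor.
  Fay: 2 of 3 neighbours ≥ 2, starts repeating the rumor.
  Kai: 1 of 1 neighbours ≥ 1, starts repeating the rumor.
Round 3 — checking thresholds:
  Cal: 3 of 3 neighbours ≥ 3, starts repeating the rumor.
Round 4 — no new spreads; cascade stops.

yes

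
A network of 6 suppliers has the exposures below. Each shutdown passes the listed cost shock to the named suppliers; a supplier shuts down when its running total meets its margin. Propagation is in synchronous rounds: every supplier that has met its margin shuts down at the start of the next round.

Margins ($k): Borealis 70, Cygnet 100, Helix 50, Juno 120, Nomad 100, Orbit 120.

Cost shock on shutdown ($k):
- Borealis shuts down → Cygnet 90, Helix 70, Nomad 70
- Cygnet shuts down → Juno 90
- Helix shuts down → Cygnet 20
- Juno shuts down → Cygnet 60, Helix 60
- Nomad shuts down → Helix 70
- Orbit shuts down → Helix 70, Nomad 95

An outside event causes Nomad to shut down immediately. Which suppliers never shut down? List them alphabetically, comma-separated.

Borealis, Cygnet, Juno, Orbit

Round 1 — Nomad shuts down (initial).
  Helix: +70 → 70 ≥ 50
Round 2 — Helix shuts down.
  Cygnet: +20 → 20 < 100
No further shutdowns.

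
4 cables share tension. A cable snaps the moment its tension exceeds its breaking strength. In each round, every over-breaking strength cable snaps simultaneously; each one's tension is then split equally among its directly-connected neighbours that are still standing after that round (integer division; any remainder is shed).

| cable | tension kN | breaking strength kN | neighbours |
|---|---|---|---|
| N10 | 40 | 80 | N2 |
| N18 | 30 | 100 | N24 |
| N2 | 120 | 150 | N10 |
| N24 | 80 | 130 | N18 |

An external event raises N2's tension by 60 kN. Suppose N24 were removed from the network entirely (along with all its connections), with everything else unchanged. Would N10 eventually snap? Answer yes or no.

yes

With N24 removed:
Round 1 — N2 at 180 > 150. N2 snaps.
  N2 sheds 180 kN to N10: 180 each.
    N10: 40+180 = 220 > 80
Round 2 — N10 snaps.
  N10 sheds 220 kN: no online neighbours, lost.
No further breaks.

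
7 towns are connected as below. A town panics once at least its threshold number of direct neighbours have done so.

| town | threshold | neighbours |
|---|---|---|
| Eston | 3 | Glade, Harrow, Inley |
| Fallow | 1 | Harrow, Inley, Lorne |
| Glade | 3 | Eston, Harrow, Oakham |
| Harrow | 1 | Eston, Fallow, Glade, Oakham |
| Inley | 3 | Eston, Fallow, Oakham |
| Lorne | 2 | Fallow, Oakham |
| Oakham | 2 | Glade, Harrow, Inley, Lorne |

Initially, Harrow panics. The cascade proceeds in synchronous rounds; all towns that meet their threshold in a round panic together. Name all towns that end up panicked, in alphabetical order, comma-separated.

Round 1 — Harrow panics (initial).
Round 2 — checking thresholds:
  Eston: 1 of 3 neighbours < 3, below threshold.
  Fallow: 1 of 3 neighbours ≥ 1, panics.
  Glade: 1 of 3 neighbours < 3, below threshold.
  Oakham: 1 of 4 neighbours < 2, below threshold.
Round 3 — no new panics; cascade stops.

Fallow, Harrow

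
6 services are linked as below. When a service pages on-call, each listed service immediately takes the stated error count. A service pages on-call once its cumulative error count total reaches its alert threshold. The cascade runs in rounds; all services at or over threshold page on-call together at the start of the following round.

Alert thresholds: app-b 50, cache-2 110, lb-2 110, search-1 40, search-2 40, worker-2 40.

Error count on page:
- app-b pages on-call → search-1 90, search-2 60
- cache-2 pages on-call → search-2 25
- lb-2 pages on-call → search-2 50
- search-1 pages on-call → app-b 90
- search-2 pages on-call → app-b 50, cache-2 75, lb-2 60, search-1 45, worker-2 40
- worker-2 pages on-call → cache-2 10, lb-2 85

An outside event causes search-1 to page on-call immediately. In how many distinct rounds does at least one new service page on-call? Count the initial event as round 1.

Round 1 — search-1 pages on-call (initial).
  app-b: +90 → 90 ≥ 50
Round 2 — app-b pages on-call.
  search-2: +60 → 60 ≥ 40
Round 3 — search-2 pages on-call.
  cache-2: +75 → 75 < 110
  lb-2: +60 → 60 < 110
  worker-2: +40 → 40 ≥ 40
Round 4 — worker-2 pages on-call.
  cache-2: +10 → 85 < 110
  lb-2: +85 → 145 ≥ 110
Round 5 — lb-2 pages on-call.
No further pages.

5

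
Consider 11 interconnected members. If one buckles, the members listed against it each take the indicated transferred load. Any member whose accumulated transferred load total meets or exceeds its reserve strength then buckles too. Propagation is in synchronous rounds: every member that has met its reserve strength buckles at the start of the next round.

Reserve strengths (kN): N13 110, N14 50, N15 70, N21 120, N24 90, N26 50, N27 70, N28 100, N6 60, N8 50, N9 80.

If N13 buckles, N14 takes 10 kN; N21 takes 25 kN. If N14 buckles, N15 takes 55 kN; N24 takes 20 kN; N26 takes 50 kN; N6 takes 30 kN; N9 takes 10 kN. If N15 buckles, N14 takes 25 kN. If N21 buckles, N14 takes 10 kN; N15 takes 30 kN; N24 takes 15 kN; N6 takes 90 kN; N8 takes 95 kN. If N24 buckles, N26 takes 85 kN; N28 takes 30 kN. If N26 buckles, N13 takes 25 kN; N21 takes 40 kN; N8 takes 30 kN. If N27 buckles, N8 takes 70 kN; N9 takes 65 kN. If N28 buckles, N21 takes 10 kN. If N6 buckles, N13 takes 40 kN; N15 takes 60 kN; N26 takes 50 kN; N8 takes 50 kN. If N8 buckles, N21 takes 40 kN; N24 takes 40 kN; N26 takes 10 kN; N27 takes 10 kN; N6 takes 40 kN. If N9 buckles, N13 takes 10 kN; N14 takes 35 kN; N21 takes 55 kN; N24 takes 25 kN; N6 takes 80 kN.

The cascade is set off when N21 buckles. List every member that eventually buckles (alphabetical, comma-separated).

N15, N21, N26, N6, N8

Round 1 — N21 buckles (initial).
  N14: +10 → 10 < 50
  N15: +30 → 30 < 70
  N24: +15 → 15 < 90
  N6: +90 → 90 ≥ 60
  N8: +95 → 95 ≥ 50
Round 2 — N6, N8 buckle.
  N13: +40 → 40 < 110
  N15: +60 → 90 ≥ 70
  N24: +40 → 55 < 90
  N26: +50+10 → 60 ≥ 50
  N27: +10 → 10 < 70
Round 3 — N15, N26 buckle.
  N13: +25 → 65 < 110
  N14: +25 → 35 < 50
No further bucklings.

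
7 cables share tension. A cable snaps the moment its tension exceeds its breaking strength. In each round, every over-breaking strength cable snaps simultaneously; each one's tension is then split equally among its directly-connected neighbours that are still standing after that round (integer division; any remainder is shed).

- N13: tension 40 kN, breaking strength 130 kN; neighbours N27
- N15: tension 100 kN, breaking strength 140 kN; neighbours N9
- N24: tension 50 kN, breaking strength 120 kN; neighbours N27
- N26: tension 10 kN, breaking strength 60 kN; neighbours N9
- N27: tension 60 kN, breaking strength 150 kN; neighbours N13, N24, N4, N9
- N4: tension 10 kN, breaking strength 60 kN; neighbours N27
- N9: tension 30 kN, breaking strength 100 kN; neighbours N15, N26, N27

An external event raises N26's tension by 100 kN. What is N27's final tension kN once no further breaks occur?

Round 1 — N26 at 110 > 60. N26 snaps.
  N26 sheds 110 kN to N9: 110 each.
    N9: 30+110 = 140 > 100
Round 2 — N9 snaps.
  N9 sheds 140 kN to N15, N27: 70 each.
    N15: 100+70 = 170 > 140
    N27: 60+70 = 130 ≤ 150
Round 3 — N15 snaps.
  N15 sheds 170 kN: no online neighbours, lost.
No further breaks.

130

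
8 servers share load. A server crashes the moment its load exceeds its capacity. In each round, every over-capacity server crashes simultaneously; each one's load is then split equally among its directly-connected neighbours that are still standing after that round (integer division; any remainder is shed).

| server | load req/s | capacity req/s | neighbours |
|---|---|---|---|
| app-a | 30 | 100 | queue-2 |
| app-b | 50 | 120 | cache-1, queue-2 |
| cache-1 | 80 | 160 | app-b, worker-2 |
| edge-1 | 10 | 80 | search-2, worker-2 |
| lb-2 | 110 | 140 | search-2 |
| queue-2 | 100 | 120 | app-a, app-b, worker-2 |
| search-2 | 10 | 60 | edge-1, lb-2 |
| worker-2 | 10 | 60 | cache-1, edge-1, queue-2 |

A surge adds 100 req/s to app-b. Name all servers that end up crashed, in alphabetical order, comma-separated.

app-a, app-b, cache-1, queue-2, worker-2

Round 1 — app-b at 150 > 120. app-b crashes.
  app-b sheds 150 req/s to cache-1, queue-2: 75 each.
    cache-1: 80+75 = 155 ≤ 160
    queue-2: 100+75 = 175 > 120
Round 2 — queue-2 crashes.
  queue-2 sheds 175 req/s to app-a, worker-2: 87 each (1 lost).
    app-a: 30+87 = 117 > 100
    worker-2: 10+87 = 97 > 60
Round 3 — app-a, worker-2 crash.
  app-a sheds 117 req/s: no online neighbours, lost.
  worker-2 sheds 97 req/s to cache-1, edge-1: 48 each (1 lost).
    cache-1: 155+48 = 203 > 160
    edge-1: 10+48 = 58 ≤ 80
Round 4 — cache-1 crashes.
  cache-1 sheds 203 req/s: no online neighbours, lost.
No further crashes.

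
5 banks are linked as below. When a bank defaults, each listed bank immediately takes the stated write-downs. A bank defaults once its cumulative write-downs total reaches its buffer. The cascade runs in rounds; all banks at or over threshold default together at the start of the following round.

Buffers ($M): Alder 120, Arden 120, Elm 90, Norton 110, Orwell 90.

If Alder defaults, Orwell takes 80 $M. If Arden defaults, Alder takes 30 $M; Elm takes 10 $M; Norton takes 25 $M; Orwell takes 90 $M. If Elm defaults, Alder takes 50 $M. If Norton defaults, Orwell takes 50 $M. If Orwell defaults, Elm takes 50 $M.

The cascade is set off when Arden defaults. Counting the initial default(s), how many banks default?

2

Round 1 — Arden defaults (initial).
  Alder: +30 → 30 < 120
  Elm: +10 → 10 < 90
  Norton: +25 → 25 < 110
  Orwell: +90 → 90 ≥ 90
Round 2 — Orwell defaults.
  Elm: +50 → 60 < 90
No further defaults.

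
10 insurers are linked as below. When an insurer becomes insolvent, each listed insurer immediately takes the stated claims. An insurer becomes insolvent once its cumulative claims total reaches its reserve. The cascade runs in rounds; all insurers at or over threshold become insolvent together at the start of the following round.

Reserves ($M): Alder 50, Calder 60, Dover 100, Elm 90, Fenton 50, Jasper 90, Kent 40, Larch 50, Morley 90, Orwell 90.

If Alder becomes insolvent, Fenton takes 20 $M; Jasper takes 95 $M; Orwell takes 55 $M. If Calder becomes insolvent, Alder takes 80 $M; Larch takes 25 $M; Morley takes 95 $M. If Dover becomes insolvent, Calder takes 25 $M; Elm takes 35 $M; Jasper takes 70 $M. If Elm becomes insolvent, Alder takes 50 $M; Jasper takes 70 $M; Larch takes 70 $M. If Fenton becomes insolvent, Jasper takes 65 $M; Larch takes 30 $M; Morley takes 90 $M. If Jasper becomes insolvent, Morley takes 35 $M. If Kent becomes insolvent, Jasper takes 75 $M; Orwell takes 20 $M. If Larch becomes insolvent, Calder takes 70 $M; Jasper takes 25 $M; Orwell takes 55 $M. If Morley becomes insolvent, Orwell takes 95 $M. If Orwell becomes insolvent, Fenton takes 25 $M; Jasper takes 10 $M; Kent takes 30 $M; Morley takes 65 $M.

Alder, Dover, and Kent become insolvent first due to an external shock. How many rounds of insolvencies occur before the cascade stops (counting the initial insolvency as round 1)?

2

Round 1 — Alder, Dover, Kent become insolvent (initial).
  Calder: +25 → 25 < 60
  Elm: +35 → 35 < 90
  Fenton: +20 → 20 < 50
  Jasper: +95+70+75 → 240 ≥ 90
  Orwell: +55+20 → 75 < 90
Round 2 — Jasper becomes insolvent.
  Morley: +35 → 35 < 90
No further insolvencies.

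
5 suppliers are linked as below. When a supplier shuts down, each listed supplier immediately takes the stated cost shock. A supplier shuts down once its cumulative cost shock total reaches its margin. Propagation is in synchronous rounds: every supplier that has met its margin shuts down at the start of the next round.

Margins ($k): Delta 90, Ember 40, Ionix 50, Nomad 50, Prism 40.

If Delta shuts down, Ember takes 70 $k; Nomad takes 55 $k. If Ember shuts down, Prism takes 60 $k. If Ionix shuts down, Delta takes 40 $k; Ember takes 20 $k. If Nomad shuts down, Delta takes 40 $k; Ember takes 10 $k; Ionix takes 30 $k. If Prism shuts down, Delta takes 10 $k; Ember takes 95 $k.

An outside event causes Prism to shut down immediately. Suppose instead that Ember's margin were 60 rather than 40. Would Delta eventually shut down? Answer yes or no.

With Ember's margin at 60:
Round 1 — Prism shuts down (initial).
  Delta: +10 → 10 < 90
  Ember: +95 → 95 ≥ 60
Round 2 — Ember shuts down.
No further shutdowns.

no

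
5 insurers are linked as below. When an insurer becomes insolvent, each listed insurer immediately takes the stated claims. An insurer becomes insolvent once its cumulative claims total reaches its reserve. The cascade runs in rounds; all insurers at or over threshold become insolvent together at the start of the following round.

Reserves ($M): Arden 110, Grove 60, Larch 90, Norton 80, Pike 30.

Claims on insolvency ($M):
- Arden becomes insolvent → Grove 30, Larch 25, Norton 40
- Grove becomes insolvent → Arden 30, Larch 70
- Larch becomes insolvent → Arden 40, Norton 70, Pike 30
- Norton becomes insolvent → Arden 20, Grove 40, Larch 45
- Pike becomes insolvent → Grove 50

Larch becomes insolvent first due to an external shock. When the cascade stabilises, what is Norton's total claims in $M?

Round 1 — Larch becomes insolvent (initial).
  Arden: +40 → 40 < 110
  Norton: +70 → 70 < 80
  Pike: +30 → 30 ≥ 30
Round 2 — Pike becomes insolvent.
  Grove: +50 → 50 < 60
No further insolvencies.

70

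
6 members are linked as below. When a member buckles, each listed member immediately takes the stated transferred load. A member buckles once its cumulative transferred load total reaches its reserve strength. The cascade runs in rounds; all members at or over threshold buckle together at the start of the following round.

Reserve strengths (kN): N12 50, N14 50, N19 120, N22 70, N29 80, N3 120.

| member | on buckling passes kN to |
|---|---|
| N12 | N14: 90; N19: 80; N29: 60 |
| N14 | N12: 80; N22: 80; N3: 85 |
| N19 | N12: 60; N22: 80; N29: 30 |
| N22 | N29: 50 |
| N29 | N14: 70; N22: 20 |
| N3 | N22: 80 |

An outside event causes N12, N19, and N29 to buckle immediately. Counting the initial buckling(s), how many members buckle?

5

Round 1 — N12, N19, N29 buckle (initial).
  N14: +90+70 → 160 ≥ 50
  N22: +80+20 → 100 ≥ 70
Round 2 — N14, N22 buckle.
  N3: +85 → 85 < 120
No further bucklings.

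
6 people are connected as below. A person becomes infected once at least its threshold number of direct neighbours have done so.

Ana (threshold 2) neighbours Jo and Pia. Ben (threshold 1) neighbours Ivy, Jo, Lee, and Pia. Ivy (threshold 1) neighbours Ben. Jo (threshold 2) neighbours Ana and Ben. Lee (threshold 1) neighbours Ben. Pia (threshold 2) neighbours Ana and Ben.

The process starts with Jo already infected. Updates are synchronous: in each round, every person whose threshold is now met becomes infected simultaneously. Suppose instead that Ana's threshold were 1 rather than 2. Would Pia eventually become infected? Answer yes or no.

With Ana's threshold at 1:
Round 1 — Jo becomes infected (initial).
Round 2 — checking thresholds:
  Ana: 1 of 2 neighbours ≥ 1, becomes infected.
  Ben: 1 of 4 neighbours ≥ 1, becomes infected.
Round 3 — checking thresholds:
  Ivy: 1 of 1 neighbours ≥ 1, becomes infected.
  Lee: 1 of 1 neighbours ≥ 1, becomes infected.
  Pia: 2 of 2 neighbours ≥ 2, becomes infected.
Round 4 — no new infections; cascade stops.

yes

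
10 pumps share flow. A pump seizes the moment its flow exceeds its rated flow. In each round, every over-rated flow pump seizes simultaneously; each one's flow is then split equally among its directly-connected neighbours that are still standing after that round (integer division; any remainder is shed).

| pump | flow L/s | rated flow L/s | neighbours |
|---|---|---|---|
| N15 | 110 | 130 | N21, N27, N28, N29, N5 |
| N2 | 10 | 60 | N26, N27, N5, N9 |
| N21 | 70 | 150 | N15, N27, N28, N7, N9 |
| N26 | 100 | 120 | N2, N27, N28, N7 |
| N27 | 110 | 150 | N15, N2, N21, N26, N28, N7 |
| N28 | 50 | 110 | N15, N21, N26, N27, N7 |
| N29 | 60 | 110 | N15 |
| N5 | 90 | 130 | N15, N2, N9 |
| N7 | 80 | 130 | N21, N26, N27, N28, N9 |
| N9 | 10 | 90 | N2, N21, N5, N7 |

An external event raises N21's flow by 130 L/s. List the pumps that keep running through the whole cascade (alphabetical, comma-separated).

N29

Round 1 — N21 at 200 > 150. N21 seizes.
  N21 sheds 200 L/s to N15, N27, N28, N7, N9: 40 each.
    N15: 110+40 = 150 > 130
    N27: 110+40 = 150 ≤ 150
    N28: 50+40 = 90 ≤ 110
    N7: 80+40 = 120 ≤ 130
    N9: 10+40 = 50 ≤ 90
Round 2 — N15 seizes.
  N15 sheds 150 L/s to N27, N28, N29, N5: 37 each (2 lost).
    N27: 150+37 = 187 > 150
    N28: 90+37 = 127 > 110
    N29: 60+37 = 97 ≤ 110
    N5: 90+37 = 127 ≤ 130
Round 3 — N27, N28 seize.
  N27 sheds 187 L/s to N2, N26, N7: 62 each (1 lost).
    N2: 10+62 = 72 > 60
    N26: 100+62 = 162 > 120
    N7: 120+62 = 182 > 130
  N28 sheds 127 L/s to N26, N7: 63 each (1 lost).
    N26: 162+63 = 225 > 120
    N7: 182+63 = 245 > 130
Round 4 — N2, N26, N7 seize.
  N2 sheds 72 L/s to N5, N9: 36 each.
    N5: 127+36 = 163 > 130
    N9: 50+36 = 86 ≤ 90
  N26 sheds 225 L/s: no online neighbours, lost.
  N7 sheds 245 L/s to N9: 245 each.
    N9: 86+245 = 331 > 90
Round 5 — N5, N9 seize.
  N5 sheds 163 L/s: no online neighbours, lost.
  N9 sheds 331 L/s: no online neighbours, lost.
No further seizures.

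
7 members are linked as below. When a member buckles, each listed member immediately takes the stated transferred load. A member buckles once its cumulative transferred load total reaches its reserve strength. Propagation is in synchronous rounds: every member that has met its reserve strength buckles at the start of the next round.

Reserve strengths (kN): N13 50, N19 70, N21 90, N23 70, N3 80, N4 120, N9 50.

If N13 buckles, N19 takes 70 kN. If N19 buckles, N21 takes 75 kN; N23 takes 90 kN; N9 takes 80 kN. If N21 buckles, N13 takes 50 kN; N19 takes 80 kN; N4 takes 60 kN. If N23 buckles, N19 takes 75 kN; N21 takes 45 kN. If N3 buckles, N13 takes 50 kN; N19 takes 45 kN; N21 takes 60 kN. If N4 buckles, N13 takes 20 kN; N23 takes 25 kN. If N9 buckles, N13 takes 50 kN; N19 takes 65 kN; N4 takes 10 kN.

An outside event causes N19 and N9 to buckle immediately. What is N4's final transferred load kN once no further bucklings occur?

Round 1 — N19, N9 buckle (initial).
  N13: +50 → 50 ≥ 50
  N21: +75 → 75 < 90
  N23: +90 → 90 ≥ 70
  N4: +10 → 10 < 120
Round 2 — N13, N23 buckle.
  N21: +45 → 120 ≥ 90
Round 3 — N21 buckles.
  N4: +60 → 70 < 120
No further bucklings.

70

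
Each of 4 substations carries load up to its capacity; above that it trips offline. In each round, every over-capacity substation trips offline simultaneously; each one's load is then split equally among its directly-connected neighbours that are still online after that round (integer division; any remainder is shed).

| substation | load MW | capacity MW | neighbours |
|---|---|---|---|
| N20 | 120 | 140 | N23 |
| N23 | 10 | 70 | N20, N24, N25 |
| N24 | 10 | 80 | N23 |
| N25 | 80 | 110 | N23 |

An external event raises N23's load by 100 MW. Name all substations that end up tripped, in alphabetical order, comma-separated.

Round 1 — N23 at 110 > 70. N23 trips offline.
  N23 sheds 110 MW to N20, N24, N25: 36 each (2 lost).
    N20: 120+36 = 156 > 140
    N24: 10+36 = 46 ≤ 80
    N25: 80+36 = 116 > 110
Round 2 — N20, N25 trip offline.
  N20 sheds 156 MW: no online neighbours, lost.
  N25 sheds 116 MW: no online neighbours, lost.
No further trips.

N20, N23, N25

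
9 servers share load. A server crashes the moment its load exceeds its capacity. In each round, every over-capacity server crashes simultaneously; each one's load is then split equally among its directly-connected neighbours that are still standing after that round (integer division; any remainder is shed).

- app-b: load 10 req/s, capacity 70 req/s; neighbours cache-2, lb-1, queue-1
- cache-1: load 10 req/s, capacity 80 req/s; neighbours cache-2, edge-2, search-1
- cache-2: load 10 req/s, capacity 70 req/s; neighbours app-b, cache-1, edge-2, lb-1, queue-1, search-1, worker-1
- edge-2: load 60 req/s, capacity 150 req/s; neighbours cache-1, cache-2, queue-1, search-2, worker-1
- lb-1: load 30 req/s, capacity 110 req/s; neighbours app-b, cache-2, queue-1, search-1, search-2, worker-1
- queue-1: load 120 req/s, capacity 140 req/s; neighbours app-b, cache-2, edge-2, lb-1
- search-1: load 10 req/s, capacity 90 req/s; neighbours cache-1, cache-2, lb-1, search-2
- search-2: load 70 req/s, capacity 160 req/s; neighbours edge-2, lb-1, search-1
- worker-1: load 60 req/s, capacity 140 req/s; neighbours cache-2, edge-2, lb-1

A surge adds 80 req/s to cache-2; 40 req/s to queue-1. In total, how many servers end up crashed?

4

Round 1 — cache-2 at 90 > 70; queue-1 at 160 > 140. cache-2, queue-1 crash.
  cache-2 sheds 90 req/s to app-b, cache-1, edge-2, lb-1, search-1, worker-1: 15 each.
    app-b: 10+15 = 25 ≤ 70
    cache-1: 10+15 = 25 ≤ 80
    edge-2: 60+15 = 75 ≤ 150
    lb-1: 30+15 = 45 ≤ 110
    search-1: 10+15 = 25 ≤ 90
    worker-1: 60+15 = 75 ≤ 140
  queue-1 sheds 160 req/s to app-b, edge-2, lb-1: 53 each (1 lost).
    app-b: 25+53 = 78 > 70
    edge-2: 75+53 = 128 ≤ 150
    lb-1: 45+53 = 98 ≤ 110
Round 2 — app-b crashes.
  app-b sheds 78 req/s to lb-1: 78 each.
    lb-1: 98+78 = 176 > 110
Round 3 — lb-1 crashes.
  lb-1 sheds 176 req/s to search-1, search-2, worker-1: 58 each (2 lost).
    search-1: 25+58 = 83 ≤ 90
    search-2: 70+58 = 128 ≤ 160
    worker-1: 75+58 = 133 ≤ 140
No further crashes.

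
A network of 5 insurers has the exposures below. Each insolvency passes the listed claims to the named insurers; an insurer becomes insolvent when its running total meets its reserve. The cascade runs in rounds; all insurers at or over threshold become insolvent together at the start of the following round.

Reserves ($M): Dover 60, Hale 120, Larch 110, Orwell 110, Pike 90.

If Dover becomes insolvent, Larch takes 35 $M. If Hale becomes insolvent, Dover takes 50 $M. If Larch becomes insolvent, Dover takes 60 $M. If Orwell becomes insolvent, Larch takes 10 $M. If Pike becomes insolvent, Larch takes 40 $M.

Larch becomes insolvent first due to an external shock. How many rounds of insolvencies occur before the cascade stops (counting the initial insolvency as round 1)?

Round 1 — Larch becomes insolvent (initial).
  Dover: +60 → 60 ≥ 60
Round 2 — Dover becomes insolvent.
No further insolvencies.

2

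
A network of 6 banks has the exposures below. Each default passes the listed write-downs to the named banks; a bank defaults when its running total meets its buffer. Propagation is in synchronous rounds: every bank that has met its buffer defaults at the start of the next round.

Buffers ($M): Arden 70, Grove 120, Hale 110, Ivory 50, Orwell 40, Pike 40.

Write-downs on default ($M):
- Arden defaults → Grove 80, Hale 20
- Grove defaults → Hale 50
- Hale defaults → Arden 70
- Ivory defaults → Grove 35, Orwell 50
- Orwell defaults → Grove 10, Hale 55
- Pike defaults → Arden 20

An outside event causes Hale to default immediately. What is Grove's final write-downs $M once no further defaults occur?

80

Round 1 — Hale defaults (initial).
  Arden: +70 → 70 ≥ 70
Round 2 — Arden defaults.
  Grove: +80 → 80 < 120
No further defaults.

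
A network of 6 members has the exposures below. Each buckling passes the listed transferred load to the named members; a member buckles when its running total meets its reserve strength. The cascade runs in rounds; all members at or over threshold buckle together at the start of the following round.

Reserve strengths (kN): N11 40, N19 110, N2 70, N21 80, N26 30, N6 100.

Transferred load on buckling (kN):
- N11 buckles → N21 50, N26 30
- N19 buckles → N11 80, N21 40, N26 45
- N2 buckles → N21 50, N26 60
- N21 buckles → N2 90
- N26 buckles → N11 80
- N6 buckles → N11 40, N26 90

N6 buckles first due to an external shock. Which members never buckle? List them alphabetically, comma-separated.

Round 1 — N6 buckles (initial).
  N11: +40 → 40 ≥ 40
  N26: +90 → 90 ≥ 30
Round 2 — N11, N26 buckle.
  N21: +50 → 50 < 80
No further bucklings.

N19, N2, N21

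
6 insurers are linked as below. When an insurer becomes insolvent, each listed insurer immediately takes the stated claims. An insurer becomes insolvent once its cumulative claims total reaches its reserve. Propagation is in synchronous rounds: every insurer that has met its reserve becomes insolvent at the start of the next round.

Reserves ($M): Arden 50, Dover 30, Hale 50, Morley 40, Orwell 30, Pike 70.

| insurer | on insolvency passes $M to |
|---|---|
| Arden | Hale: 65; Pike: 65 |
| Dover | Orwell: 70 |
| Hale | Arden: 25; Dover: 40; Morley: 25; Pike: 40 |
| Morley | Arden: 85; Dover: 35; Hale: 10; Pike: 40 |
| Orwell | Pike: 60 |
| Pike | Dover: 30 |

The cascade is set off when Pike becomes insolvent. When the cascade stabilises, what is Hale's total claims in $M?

Round 1 — Pike becomes insolvent (initial).
  Dover: +30 → 30 ≥ 30
Round 2 — Dover becomes insolvent.
  Orwell: +70 → 70 ≥ 30
Round 3 — Orwell becomes insolvent.
No further insolvencies.

0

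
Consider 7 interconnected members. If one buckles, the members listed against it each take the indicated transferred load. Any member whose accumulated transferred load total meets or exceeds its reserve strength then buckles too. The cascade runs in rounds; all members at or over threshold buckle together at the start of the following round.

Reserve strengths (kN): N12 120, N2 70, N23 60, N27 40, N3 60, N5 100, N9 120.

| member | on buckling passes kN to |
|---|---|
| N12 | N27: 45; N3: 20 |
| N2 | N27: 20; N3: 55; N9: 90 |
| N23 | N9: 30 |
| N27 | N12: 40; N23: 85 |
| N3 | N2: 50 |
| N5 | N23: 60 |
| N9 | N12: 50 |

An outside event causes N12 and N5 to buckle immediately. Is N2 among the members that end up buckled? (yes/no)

no

Round 1 — N12, N5 buckle (initial).
  N23: +60 → 60 ≥ 60
  N27: +45 → 45 ≥ 40
  N3: +20 → 20 < 60
Round 2 — N23, N27 buckle.
  N9: +30 → 30 < 120
No further bucklings.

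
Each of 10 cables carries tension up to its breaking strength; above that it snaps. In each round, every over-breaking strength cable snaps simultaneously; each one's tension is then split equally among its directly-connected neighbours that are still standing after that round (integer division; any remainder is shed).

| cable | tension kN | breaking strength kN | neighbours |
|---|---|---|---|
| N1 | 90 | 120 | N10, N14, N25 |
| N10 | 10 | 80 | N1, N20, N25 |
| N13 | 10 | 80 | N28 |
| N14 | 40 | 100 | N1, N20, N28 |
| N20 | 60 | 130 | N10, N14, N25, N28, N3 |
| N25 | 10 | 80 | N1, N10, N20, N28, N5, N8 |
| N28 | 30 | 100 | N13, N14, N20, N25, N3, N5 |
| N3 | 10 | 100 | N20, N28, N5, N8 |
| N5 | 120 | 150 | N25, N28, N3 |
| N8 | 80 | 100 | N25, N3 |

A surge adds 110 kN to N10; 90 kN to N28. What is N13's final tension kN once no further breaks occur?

Round 1 — N10 at 120 > 80; N28 at 120 > 100. N10, N28 snap.
  N10 sheds 120 kN to N1, N20, N25: 40 each.
    N1: 90+40 = 130 > 120
    N20: 60+40 = 100 ≤ 130
    N25: 10+40 = 50 ≤ 80
  N28 sheds 120 kN to N13, N14, N20, N25, N3, N5: 20 each.
    N13: 10+20 = 30 ≤ 80
    N14: 40+20 = 60 ≤ 100
    N20: 100+20 = 120 ≤ 130
    N25: 50+20 = 70 ≤ 80
    N3: 10+20 = 30 ≤ 100
    N5: 120+20 = 140 ≤ 150
Round 2 — N1 snaps.
  N1 sheds 130 kN to N14, N25: 65 each.
    N14: 60+65 = 125 > 100
    N25: 70+65 = 135 > 80
Round 3 — N14, N25 snap.
  N14 sheds 125 kN to N20: 125 each.
    N20: 120+125 = 245 > 130
  N25 sheds 135 kN to N20, N5, N8: 45 each.
    N20: 245+45 = 290 > 130
    N5: 140+45 = 185 > 150
    N8: 80+45 = 125 > 100
Round 4 — N20, N5, N8 snap.
  N20 sheds 290 kN to N3: 290 each.
    N3: 30+290 = 320 > 100
  N5 sheds 185 kN to N3: 185 each.
    N3: 320+185 = 505 > 100
  N8 sheds 125 kN to N3: 125 each.
    N3: 505+125 = 630 > 100
Round 5 — N3 snaps.
  N3 sheds 630 kN: no online neighbours, lost.
No further breaks.

30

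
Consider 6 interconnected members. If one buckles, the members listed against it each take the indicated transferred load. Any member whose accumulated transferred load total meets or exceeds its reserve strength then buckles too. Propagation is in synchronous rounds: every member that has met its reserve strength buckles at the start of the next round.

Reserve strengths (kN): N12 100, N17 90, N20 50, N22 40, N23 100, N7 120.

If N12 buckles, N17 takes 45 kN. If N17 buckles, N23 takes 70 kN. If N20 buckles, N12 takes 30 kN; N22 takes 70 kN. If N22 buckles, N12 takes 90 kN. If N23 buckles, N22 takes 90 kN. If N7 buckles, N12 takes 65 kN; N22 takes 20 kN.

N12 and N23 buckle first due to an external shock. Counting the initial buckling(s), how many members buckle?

3

Round 1 — N12, N23 buckle (initial).
  N17: +45 → 45 < 90
  N22: +90 → 90 ≥ 40
Round 2 — N22 buckles.
No further bucklings.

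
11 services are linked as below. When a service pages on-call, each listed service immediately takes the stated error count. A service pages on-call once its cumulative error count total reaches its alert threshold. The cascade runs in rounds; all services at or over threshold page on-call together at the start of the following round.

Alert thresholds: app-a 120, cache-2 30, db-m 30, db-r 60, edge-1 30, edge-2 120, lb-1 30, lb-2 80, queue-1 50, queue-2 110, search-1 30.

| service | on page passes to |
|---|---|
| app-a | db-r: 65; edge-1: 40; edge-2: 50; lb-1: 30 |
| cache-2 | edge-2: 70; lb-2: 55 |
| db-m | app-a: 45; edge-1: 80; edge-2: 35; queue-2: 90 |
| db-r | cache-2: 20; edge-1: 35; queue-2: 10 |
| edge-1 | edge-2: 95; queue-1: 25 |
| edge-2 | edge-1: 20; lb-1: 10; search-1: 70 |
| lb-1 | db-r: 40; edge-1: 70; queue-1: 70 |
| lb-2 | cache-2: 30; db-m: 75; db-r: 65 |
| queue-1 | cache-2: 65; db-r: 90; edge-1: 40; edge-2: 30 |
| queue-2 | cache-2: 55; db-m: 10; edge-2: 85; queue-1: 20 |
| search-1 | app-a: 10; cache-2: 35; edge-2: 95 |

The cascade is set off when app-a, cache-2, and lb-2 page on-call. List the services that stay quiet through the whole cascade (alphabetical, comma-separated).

Round 1 — app-a, cache-2, lb-2 page on-call (initial).
  db-m: +75 → 75 ≥ 30
  db-r: +65+65 → 130 ≥ 60
  edge-1: +40 → 40 ≥ 30
  edge-2: +50+70 → 120 ≥ 120
  lb-1: +30 → 30 ≥ 30
Round 2 — db-m, db-r, edge-1, edge-2, lb-1 page on-call.
  queue-1: +25+70 → 95 ≥ 50
  queue-2: +90+10 → 100 < 110
  search-1: +70 → 70 ≥ 30
Round 3 — queue-1, search-1 page on-call.
No further pages.

queue-2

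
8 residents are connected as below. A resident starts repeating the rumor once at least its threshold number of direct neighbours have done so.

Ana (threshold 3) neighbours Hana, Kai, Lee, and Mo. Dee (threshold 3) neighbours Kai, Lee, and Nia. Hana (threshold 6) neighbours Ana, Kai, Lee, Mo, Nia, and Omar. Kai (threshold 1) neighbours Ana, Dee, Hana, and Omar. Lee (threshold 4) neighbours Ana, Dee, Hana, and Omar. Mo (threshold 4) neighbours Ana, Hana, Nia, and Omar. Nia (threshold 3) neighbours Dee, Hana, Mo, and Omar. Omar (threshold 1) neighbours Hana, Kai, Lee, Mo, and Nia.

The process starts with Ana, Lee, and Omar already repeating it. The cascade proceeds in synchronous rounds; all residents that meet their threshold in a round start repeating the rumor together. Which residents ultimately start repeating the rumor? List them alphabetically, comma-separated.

Round 1 — Ana, Lee, Omar start repeating the rumor (initial).
Round 2 — checking thresholds:
  Dee: 1 of 3 neighbours < 3, holds.
  Hana: 3 of 6 neighbours < 6, holds.
  Kai: 2 of 4 neighbours ≥ 1, starts repeating the rumor.
  Mo: 2 of 4 neighbours < 4, holds.
  Nia: 1 of 4 neighbours < 3, holds.
Round 3 — no new spreads; cascade stops.

Ana, Kai, Lee, Omar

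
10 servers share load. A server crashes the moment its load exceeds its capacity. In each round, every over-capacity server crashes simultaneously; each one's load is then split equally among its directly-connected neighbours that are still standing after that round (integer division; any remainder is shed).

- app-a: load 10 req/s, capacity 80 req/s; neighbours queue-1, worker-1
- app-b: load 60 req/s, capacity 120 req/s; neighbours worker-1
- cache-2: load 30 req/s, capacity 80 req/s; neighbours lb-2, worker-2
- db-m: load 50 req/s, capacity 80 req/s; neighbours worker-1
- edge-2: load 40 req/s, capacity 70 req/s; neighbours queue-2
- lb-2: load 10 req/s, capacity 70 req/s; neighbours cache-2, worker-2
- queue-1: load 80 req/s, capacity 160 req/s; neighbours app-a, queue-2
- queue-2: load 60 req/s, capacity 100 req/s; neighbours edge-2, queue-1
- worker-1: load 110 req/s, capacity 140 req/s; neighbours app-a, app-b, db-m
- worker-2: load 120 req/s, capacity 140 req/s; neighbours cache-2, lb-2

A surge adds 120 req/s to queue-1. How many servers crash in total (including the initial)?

Round 1 — queue-1 at 200 > 160. queue-1 crashes.
  queue-1 sheds 200 req/s to app-a, queue-2: 100 each.
    app-a: 10+100 = 110 > 80
    queue-2: 60+100 = 160 > 100
Round 2 — app-a, queue-2 crash.
  app-a sheds 110 req/s to worker-1: 110 each.
    worker-1: 110+110 = 220 > 140
  queue-2 sheds 160 req/s to edge-2: 160 each.
    edge-2: 40+160 = 200 > 70
Round 3 — edge-2, worker-1 crash.
  edge-2 sheds 200 req/s: no online neighbours, lost.
  worker-1 sheds 220 req/s to app-b, db-m: 110 each.
    app-b: 60+110 = 170 > 120
    db-m: 50+110 = 160 > 80
Round 4 — app-b, db-m crash.
  app-b sheds 170 req/s: no online neighbours, lost.
  db-m sheds 160 req/s: no online neighbours, lost.
No further crashes.

7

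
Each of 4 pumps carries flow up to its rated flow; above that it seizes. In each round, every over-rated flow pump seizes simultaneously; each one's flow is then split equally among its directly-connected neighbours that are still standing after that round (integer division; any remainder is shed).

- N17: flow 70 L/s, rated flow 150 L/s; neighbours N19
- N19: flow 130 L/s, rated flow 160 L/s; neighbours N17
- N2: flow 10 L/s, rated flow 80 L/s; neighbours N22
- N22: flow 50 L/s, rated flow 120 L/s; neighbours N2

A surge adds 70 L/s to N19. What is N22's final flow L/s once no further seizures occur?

50

Round 1 — N19 at 200 > 160. N19 seizes.
  N19 sheds 200 L/s to N17: 200 each.
    N17: 70+200 = 270 > 150
Round 2 — N17 seizes.
  N17 sheds 270 L/s: no online neighbours, lost.
No further seizures.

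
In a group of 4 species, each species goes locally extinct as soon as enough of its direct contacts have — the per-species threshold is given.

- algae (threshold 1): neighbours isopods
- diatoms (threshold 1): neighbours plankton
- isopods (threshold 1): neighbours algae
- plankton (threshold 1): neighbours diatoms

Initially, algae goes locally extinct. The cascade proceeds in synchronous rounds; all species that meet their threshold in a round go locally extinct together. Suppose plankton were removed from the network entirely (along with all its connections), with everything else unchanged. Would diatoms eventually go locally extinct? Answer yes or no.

With plankton removed:
Round 1 — algae goes locally extinct (initial).
Round 2 — checking thresholds:
  isopods: 1 of 1 neighbours ≥ 1, goes locally extinct.
Round 3 — no new extinctions; cascade stops.

no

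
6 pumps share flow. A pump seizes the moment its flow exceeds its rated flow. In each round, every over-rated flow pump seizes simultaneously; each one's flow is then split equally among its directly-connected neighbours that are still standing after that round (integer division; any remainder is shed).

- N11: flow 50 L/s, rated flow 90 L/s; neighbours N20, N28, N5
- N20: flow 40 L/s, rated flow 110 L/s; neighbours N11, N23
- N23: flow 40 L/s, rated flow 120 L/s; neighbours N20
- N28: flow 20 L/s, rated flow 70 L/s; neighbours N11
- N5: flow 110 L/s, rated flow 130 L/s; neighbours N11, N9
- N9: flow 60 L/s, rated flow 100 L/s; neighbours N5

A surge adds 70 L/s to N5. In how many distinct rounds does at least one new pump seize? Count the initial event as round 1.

Round 1 — N5 at 180 > 130. N5 seizes.
  N5 sheds 180 L/s to N11, N9: 90 each.
    N11: 50+90 = 140 > 90
    N9: 60+90 = 150 > 100
Round 2 — N11, N9 seize.
  N11 sheds 140 L/s to N20, N28: 70 each.
    N20: 40+70 = 110 ≤ 110
    N28: 20+70 = 90 > 70
  N9 sheds 150 L/s: no online neighbours, lost.
Round 3 — N28 seizes.
  N28 sheds 90 L/s: no online neighbours, lost.
No further seizures.

3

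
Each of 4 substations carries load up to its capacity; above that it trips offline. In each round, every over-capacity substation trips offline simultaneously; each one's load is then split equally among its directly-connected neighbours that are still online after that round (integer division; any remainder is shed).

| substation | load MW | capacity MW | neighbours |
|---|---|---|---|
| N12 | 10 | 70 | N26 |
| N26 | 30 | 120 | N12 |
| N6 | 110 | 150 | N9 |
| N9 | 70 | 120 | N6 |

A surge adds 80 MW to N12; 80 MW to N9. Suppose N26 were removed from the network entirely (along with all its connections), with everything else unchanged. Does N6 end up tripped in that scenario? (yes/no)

yes

With N26 removed:
Round 1 — N12 at 90 > 70; N9 at 150 > 120. N12, N9 trip offline.
  N12 sheds 90 MW: no online neighbours, lost.
  N9 sheds 150 MW to N6: 150 each.
    N6: 110+150 = 260 > 150
Round 2 — N6 trips offline.
  N6 sheds 260 MW: no online neighbours, lost.
No further trips.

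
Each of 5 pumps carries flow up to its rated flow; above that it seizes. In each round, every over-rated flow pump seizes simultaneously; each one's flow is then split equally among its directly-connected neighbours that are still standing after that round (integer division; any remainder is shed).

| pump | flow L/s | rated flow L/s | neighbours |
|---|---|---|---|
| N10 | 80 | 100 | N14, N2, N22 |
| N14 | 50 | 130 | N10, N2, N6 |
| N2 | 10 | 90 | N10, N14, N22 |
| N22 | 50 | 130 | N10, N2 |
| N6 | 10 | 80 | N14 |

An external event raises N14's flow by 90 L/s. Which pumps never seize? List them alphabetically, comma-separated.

Round 1 — N14 at 140 > 130. N14 seizes.
  N14 sheds 140 L/s to N10, N2, N6: 46 each (2 lost).
    N10: 80+46 = 126 > 100
    N2: 10+46 = 56 ≤ 90
    N6: 10+46 = 56 ≤ 80
Round 2 — N10 seizes.
  N10 sheds 126 L/s to N2, N22: 63 each.
    N2: 56+63 = 119 > 90
    N22: 50+63 = 113 ≤ 130
Round 3 — N2 seizes.
  N2 sheds 119 L/s to N22: 119 each.
    N22: 113+119 = 232 > 130
Round 4 — N22 seizes.
  N22 sheds 232 L/s: no online neighbours, lost.
No further seizures.

N6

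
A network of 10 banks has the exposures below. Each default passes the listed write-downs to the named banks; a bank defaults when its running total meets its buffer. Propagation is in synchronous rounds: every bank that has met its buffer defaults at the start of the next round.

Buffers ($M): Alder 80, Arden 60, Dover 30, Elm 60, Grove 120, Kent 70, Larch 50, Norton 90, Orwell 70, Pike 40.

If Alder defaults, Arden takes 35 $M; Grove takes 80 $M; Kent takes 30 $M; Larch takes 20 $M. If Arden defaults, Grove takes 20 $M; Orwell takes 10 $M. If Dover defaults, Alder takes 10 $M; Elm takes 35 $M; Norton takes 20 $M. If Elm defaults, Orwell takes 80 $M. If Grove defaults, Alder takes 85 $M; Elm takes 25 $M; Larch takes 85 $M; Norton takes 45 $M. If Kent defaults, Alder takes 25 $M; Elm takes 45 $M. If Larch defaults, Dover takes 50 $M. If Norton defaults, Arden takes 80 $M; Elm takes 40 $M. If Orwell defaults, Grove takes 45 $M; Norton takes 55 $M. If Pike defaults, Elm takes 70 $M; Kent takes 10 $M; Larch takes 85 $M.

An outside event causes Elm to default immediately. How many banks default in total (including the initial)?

2

Round 1 — Elm defaults (initial).
  Orwell: +80 → 80 ≥ 70
Round 2 — Orwell defaults.
  Grove: +45 → 45 < 120
  Norton: +55 → 55 < 90
No further defaults.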